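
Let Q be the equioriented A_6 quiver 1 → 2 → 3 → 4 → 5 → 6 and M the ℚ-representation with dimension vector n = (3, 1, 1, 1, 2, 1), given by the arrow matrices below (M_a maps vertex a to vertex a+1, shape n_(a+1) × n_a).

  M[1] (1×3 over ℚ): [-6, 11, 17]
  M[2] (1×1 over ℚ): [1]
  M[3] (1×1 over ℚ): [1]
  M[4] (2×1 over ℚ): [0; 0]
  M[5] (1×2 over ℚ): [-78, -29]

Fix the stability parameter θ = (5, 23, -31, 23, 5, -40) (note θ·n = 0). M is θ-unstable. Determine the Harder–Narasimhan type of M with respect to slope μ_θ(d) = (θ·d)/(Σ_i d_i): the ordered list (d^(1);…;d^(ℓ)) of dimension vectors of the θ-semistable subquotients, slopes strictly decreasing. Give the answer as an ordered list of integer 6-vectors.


Via rank(M_{q-1}∘⋯∘M_p): M ≅ I[1,1]^2, I[1,4], I[5,5], I[5,6].
μ_θ-semistable layers: μ^(1)=23; μ^(2)=5; μ^(3)=-1; μ^(4)=-35/2

((0, 0, 0, 1, 0, 0); (2, 0, 0, 0, 1, 0); (1, 1, 1, 0, 0, 0); (0, 0, 0, 0, 1, 1))


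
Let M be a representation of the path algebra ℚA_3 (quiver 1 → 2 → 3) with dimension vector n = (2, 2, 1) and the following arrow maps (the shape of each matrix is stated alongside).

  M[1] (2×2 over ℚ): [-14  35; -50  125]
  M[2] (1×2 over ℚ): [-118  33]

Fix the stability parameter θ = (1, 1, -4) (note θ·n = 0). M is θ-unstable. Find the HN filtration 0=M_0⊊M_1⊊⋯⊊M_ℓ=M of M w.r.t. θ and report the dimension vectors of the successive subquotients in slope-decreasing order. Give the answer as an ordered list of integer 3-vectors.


Interval decomposition of M: I[1,1], I[1,3], I[2,2].
HN type (ℓ=2): μ^(1)=1; μ^(2)=-2/3

((1, 1, 0); (1, 1, 1))


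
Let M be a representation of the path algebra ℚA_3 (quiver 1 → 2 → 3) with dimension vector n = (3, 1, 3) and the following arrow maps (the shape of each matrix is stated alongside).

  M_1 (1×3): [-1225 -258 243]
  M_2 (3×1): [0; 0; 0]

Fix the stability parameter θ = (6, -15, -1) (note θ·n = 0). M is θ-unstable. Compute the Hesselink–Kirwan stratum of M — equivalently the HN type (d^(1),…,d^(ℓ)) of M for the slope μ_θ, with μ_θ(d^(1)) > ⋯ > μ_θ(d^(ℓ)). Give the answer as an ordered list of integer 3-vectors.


Via rank(M_{q-1}∘⋯∘M_p): M ≅ I[1,1]^2, I[1,2], I[3,3]^3.
μ_θ-semistable layers: μ^(1)=6; μ^(2)=-1; μ^(3)=-9/2

((2, 0, 0); (0, 0, 3); (1, 1, 0))


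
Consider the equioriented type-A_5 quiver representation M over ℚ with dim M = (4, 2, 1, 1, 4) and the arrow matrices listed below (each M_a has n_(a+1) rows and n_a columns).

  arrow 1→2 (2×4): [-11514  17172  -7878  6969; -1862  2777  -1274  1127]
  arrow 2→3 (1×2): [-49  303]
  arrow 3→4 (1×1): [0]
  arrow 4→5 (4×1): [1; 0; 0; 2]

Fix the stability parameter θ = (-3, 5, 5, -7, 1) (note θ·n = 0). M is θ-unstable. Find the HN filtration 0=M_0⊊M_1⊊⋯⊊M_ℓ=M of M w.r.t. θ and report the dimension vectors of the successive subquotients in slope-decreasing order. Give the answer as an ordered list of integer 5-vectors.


Via rank(M_{q-1}∘⋯∘M_p): M ≅ I[1,1]^2, I[1,2], I[1,3], I[4,5], I[5,5]^3.
μ_θ-semistable layers: μ^(1)=5; μ^(2)=1; μ^(3)=-3; μ^(4)=-7

((0, 2, 1, 0, 0); (0, 0, 0, 0, 4); (4, 0, 0, 0, 0); (0, 0, 0, 1, 0))


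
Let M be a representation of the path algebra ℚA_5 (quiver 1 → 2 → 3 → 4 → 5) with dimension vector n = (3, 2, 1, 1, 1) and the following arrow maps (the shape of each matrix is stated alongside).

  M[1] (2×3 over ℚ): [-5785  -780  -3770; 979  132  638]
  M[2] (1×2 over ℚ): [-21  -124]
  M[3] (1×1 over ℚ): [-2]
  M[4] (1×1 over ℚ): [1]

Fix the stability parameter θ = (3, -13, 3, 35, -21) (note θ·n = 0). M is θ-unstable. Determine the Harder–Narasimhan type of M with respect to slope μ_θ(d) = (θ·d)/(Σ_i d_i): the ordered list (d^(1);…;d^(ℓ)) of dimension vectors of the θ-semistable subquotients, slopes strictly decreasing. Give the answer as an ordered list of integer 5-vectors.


Barcode: M ≅ I[1,1]^2, I[1,5], I[2,2]. HN layers by μ_θ (4 steps, strictly decreasing):
  μ^(1)=7; μ^(2)=3; μ^(3)=-5; μ^(4)=-13

((0, 0, 0, 1, 1); (2, 0, 1, 0, 0); (1, 1, 0, 0, 0); (0, 1, 0, 0, 0))


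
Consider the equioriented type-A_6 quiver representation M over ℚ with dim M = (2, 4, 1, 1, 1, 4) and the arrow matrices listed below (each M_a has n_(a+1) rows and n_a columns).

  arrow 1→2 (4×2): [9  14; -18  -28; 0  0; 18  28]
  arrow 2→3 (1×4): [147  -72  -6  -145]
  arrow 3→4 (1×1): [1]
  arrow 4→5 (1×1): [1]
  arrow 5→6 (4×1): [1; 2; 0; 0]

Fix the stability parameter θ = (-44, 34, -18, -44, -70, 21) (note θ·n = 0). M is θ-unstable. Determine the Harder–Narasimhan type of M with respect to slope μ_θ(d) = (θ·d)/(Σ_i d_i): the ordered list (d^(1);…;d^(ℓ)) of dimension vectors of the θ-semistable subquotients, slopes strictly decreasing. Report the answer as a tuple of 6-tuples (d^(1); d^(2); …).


Barcode: M ≅ I[1,1], I[1,6], I[2,2]^3, I[6,6]^3. HN layers by μ_θ (4 steps, strictly decreasing):
  μ^(1)=34; μ^(2)=21; μ^(3)=-49/2; μ^(4)=-44

((0, 3, 0, 0, 0, 0); (0, 0, 0, 0, 0, 4); (0, 1, 1, 1, 1, 0); (2, 0, 0, 0, 0, 0))


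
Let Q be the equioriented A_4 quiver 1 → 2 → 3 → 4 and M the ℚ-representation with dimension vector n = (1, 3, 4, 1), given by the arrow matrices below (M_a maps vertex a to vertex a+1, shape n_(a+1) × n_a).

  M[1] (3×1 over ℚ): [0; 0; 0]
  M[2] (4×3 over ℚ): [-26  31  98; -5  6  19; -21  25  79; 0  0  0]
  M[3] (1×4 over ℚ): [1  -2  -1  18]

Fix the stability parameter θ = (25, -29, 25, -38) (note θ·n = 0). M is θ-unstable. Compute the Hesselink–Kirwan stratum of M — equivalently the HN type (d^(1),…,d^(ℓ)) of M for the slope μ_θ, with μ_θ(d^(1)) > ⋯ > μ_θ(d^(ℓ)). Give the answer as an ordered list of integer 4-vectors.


Barcode: M ≅ I[1,1], I[2,2], I[2,3], I[2,4], I[3,3]^2. HN layers by μ_θ (3 steps, strictly decreasing):
  μ^(1)=25; μ^(2)=-13/2; μ^(3)=-29

((1, 0, 3, 0); (0, 0, 1, 1); (0, 3, 0, 0))


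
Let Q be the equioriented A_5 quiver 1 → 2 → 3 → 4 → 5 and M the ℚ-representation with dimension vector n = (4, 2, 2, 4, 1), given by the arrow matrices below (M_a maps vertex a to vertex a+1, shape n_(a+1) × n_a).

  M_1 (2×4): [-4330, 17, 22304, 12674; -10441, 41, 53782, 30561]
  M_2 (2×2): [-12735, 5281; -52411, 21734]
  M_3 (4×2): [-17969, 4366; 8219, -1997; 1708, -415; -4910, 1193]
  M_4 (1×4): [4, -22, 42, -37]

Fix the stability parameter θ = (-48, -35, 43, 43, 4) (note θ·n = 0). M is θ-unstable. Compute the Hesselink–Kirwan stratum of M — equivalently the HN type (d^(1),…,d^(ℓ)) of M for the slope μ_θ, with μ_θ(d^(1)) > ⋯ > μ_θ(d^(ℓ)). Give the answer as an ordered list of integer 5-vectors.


Via rank(M_{q-1}∘⋯∘M_p): M ≅ I[1,1]^2, I[1,4], I[1,5], I[4,4]^2.
μ_θ-semistable layers: μ^(1)=43; μ^(2)=30; μ^(3)=-35; μ^(4)=-48

((0, 0, 1, 3, 0); (0, 0, 1, 1, 1); (0, 2, 0, 0, 0); (4, 0, 0, 0, 0))


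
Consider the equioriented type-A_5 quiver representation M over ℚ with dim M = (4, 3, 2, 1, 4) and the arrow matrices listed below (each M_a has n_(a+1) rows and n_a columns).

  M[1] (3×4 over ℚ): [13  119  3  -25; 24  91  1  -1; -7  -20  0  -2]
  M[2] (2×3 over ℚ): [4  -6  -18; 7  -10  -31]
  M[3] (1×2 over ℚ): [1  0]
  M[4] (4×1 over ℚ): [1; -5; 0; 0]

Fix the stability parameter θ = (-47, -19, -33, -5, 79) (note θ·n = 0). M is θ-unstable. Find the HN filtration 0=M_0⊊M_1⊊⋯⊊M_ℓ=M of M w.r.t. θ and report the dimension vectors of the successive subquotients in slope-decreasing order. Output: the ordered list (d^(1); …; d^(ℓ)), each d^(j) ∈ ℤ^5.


Interval decomposition of M: I[1,1], I[1,2], I[1,3], I[1,5], I[5,5]^3.
HN type (ℓ=5): μ^(1)=79; μ^(2)=-5; μ^(3)=-19; μ^(4)=-26; μ^(5)=-47

((0, 0, 0, 0, 4); (0, 0, 0, 1, 0); (0, 1, 0, 0, 0); (0, 2, 2, 0, 0); (4, 0, 0, 0, 0))


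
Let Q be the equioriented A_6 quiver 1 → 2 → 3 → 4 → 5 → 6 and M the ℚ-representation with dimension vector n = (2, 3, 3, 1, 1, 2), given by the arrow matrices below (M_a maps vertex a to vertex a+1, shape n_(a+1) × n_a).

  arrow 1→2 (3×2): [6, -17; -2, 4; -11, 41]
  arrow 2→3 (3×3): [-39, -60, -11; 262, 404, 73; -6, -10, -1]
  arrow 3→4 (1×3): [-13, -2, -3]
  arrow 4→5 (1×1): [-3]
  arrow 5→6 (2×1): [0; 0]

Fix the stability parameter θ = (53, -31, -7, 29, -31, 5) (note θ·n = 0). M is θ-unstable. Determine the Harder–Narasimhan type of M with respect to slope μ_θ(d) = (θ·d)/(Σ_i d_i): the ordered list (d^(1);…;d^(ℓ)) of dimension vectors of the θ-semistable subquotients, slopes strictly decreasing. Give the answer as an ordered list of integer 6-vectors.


Via rank(M_{q-1}∘⋯∘M_p): M ≅ I[1,3], I[1,5], I[2,3], I[6,6]^2.
μ_θ-semistable layers: μ^(1)=5; μ^(2)=13/5; μ^(3)=-7; μ^(4)=-31

((1, 1, 1, 0, 0, 2); (1, 1, 1, 1, 1, 0); (0, 0, 1, 0, 0, 0); (0, 1, 0, 0, 0, 0))


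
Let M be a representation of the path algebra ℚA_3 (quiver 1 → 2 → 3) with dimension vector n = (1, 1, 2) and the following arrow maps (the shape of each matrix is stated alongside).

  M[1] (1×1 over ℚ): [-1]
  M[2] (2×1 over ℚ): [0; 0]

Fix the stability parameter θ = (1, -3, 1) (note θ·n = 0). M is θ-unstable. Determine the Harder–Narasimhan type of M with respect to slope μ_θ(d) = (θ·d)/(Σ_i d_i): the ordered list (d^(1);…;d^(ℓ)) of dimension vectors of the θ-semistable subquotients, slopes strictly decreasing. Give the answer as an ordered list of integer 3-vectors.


Interval decomposition of M: I[1,2], I[3,3]^2.
HN type (ℓ=2): μ^(1)=1; μ^(2)=-1

((0, 0, 2); (1, 1, 0))


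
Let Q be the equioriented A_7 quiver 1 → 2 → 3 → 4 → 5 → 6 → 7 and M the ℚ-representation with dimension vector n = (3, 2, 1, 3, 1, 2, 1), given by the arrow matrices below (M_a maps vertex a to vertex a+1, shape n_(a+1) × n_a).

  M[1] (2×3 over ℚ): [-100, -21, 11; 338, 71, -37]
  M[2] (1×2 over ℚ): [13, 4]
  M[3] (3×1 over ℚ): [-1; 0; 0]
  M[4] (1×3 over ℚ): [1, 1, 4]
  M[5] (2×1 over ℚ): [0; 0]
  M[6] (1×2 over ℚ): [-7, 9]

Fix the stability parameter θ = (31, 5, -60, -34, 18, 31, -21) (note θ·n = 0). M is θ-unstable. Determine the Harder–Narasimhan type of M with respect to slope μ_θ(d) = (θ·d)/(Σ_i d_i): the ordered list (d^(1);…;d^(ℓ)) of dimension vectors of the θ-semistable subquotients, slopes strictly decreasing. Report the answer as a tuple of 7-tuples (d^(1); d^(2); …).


Interval decomposition of M: I[1,1], I[1,2], I[1,5], I[4,4]^2, I[6,6], I[6,7].
HN type (ℓ=5): μ^(1)=31; μ^(2)=18; μ^(3)=5; μ^(4)=-29/2; μ^(5)=-34

((1, 0, 0, 0, 0, 1, 0); (1, 1, 0, 0, 1, 0, 0); (0, 0, 0, 0, 0, 1, 1); (1, 1, 1, 1, 0, 0, 0); (0, 0, 0, 2, 0, 0, 0))


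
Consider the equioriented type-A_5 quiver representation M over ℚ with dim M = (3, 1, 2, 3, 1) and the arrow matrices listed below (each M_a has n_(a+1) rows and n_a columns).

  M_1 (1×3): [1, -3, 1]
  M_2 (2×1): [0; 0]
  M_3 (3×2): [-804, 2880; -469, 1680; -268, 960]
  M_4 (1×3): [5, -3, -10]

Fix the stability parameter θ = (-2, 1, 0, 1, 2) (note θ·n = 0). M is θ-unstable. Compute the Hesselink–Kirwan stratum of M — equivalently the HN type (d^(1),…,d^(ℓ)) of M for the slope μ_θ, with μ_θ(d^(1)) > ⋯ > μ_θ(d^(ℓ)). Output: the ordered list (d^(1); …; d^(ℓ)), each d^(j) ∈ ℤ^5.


Interval decomposition of M: I[1,1]^2, I[1,2], I[3,3], I[3,5], I[4,4]^2.
HN type (ℓ=4): μ^(1)=2; μ^(2)=1; μ^(3)=0; μ^(4)=-2

((0, 0, 0, 0, 1); (0, 1, 0, 3, 0); (0, 0, 2, 0, 0); (3, 0, 0, 0, 0))


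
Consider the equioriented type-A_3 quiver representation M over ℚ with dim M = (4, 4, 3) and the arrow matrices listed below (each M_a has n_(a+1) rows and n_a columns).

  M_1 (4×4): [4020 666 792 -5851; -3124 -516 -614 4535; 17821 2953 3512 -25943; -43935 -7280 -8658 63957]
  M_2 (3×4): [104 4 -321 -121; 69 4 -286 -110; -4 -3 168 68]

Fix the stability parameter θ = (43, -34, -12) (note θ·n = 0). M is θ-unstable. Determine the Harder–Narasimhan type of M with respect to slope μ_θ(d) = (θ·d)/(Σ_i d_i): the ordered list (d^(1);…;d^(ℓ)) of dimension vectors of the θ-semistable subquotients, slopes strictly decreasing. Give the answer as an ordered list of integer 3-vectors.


Via rank(M_{q-1}∘⋯∘M_p): M ≅ I[1,2], I[1,3]^3.
μ_θ-semistable layers: μ^(1)=9/2; μ^(2)=-1

((1, 1, 0); (3, 3, 3))


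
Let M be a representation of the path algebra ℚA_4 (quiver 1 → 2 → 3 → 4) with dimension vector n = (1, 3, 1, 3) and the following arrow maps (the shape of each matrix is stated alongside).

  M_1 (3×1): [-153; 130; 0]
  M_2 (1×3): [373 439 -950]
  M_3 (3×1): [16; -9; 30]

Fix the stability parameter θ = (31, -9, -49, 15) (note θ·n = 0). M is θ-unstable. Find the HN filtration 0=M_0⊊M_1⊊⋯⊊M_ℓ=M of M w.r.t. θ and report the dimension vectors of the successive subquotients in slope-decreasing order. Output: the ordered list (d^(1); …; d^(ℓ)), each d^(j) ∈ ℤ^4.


Interval decomposition of M: I[1,4], I[2,2]^2, I[4,4]^2.
HN type (ℓ=2): μ^(1)=15; μ^(2)=-9

((0, 0, 0, 3); (1, 3, 1, 0))


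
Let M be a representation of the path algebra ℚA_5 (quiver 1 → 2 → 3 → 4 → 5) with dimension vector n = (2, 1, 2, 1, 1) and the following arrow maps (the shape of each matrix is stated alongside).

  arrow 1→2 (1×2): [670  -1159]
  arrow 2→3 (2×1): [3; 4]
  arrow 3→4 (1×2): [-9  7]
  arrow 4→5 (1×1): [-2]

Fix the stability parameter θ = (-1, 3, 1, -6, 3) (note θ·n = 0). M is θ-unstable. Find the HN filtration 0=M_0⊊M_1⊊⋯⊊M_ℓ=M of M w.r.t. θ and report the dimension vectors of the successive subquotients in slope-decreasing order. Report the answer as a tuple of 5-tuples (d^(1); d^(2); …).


Interval decomposition of M: I[1,1], I[1,5], I[3,3].
HN type (ℓ=4): μ^(1)=3; μ^(2)=1; μ^(3)=-2/3; μ^(4)=-1

((0, 0, 0, 0, 1); (0, 0, 1, 0, 0); (0, 1, 1, 1, 0); (2, 0, 0, 0, 0))


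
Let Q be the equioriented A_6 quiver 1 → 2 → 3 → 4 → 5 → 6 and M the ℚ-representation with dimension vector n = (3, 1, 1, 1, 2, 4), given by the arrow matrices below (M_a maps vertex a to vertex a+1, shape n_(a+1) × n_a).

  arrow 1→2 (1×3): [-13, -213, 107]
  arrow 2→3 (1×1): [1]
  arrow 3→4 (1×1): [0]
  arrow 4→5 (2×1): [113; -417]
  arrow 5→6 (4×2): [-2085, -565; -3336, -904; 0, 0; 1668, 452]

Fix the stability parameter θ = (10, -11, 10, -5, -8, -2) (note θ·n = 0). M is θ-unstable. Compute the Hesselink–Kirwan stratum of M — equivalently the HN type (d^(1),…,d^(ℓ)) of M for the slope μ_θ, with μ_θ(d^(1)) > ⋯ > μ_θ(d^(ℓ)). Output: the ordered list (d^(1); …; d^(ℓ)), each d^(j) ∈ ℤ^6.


Via rank(M_{q-1}∘⋯∘M_p): M ≅ I[1,1]^2, I[1,3], I[4,5], I[5,6], I[6,6]^3.
μ_θ-semistable layers: μ^(1)=10; μ^(2)=-1/2; μ^(3)=-2; μ^(4)=-13/2; μ^(5)=-8

((2, 0, 1, 0, 0, 0); (1, 1, 0, 0, 0, 0); (0, 0, 0, 0, 0, 4); (0, 0, 0, 1, 1, 0); (0, 0, 0, 0, 1, 0))


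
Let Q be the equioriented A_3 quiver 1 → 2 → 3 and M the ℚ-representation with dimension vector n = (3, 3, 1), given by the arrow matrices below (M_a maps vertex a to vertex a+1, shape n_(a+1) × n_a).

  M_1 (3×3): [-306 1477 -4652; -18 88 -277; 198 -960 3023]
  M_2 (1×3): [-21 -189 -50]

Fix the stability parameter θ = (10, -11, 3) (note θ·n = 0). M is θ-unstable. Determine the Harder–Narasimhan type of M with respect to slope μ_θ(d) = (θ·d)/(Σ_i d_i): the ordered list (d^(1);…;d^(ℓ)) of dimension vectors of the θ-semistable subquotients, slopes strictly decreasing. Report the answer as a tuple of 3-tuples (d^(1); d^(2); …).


Barcode: M ≅ I[1,1], I[1,2], I[1,3], I[2,2]. HN layers by μ_θ (4 steps, strictly decreasing):
  μ^(1)=10; μ^(2)=3; μ^(3)=-1/2; μ^(4)=-11

((1, 0, 0); (0, 0, 1); (2, 2, 0); (0, 1, 0))


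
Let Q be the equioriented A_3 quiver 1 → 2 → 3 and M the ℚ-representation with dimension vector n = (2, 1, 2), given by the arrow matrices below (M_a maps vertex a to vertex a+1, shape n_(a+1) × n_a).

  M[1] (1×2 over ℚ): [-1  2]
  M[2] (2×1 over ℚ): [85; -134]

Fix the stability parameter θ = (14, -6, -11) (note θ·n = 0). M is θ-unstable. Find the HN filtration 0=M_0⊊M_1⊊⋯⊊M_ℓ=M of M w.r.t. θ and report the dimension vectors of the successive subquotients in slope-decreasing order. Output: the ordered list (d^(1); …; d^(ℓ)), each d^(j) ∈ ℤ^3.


Barcode: M ≅ I[1,1], I[1,3], I[3,3]. HN layers by μ_θ (3 steps, strictly decreasing):
  μ^(1)=14; μ^(2)=-1; μ^(3)=-11

((1, 0, 0); (1, 1, 1); (0, 0, 1))


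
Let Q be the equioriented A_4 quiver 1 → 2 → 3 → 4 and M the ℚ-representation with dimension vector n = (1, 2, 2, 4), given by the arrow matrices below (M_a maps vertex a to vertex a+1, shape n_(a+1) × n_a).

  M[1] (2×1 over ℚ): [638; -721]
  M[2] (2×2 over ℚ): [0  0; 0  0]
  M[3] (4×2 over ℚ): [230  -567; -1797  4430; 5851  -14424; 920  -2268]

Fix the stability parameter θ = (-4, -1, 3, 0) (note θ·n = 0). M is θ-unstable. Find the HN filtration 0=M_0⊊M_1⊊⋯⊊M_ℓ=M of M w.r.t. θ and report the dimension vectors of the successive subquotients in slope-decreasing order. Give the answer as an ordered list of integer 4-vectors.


Via rank(M_{q-1}∘⋯∘M_p): M ≅ I[1,2], I[2,2], I[3,4]^2, I[4,4]^2.
μ_θ-semistable layers: μ^(1)=3/2; μ^(2)=0; μ^(3)=-1; μ^(4)=-4

((0, 0, 2, 2); (0, 0, 0, 2); (0, 2, 0, 0); (1, 0, 0, 0))


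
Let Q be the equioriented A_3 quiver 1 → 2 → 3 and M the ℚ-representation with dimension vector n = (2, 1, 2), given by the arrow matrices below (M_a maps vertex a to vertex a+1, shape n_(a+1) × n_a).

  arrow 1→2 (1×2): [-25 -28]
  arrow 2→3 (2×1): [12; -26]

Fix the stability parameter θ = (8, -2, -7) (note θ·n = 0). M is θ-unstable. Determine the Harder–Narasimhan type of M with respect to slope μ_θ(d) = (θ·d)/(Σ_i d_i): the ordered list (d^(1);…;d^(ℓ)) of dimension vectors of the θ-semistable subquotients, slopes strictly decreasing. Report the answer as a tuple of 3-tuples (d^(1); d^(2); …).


Via rank(M_{q-1}∘⋯∘M_p): M ≅ I[1,1], I[1,3], I[3,3].
μ_θ-semistable layers: μ^(1)=8; μ^(2)=-1/3; μ^(3)=-7

((1, 0, 0); (1, 1, 1); (0, 0, 1))


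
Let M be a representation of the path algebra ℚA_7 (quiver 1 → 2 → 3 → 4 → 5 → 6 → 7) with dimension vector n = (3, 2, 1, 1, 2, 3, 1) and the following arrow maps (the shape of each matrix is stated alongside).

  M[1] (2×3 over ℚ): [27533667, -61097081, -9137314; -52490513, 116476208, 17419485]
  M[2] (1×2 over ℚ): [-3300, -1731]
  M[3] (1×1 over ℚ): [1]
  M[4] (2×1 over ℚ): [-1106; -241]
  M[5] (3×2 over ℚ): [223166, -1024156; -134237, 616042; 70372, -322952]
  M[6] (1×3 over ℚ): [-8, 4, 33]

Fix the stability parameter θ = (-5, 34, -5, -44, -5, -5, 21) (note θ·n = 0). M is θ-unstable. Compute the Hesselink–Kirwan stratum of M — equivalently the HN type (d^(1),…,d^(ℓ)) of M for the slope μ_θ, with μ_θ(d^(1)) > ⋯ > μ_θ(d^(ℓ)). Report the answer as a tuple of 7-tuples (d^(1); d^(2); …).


Barcode: M ≅ I[1,1], I[1,2], I[1,5], I[5,6], I[6,6], I[6,7]. HN layers by μ_θ (3 steps, strictly decreasing):
  μ^(1)=34; μ^(2)=21; μ^(3)=-5

((0, 1, 0, 0, 0, 0, 0); (0, 0, 0, 0, 0, 0, 1); (3, 1, 1, 1, 2, 3, 0))


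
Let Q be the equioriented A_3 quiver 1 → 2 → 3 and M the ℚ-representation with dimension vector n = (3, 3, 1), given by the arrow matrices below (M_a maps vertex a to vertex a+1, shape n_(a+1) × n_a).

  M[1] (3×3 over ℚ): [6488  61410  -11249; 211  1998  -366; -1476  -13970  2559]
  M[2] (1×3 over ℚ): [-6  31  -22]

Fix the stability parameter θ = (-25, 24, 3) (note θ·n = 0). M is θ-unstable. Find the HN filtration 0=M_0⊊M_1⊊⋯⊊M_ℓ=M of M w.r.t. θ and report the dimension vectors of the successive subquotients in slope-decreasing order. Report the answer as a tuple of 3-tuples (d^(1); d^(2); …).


Interval decomposition of M: I[1,2]^2, I[1,3].
HN type (ℓ=3): μ^(1)=24; μ^(2)=27/2; μ^(3)=-25

((0, 2, 0); (0, 1, 1); (3, 0, 0))


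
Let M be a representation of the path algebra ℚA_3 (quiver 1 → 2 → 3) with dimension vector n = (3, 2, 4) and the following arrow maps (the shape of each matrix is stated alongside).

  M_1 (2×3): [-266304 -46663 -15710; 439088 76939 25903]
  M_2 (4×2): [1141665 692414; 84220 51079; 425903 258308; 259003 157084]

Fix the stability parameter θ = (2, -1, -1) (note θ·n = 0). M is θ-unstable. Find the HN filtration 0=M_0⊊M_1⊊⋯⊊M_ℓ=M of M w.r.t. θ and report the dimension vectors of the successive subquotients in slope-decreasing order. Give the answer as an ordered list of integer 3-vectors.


Interval decomposition of M: I[1,1], I[1,3]^2, I[3,3]^2.
HN type (ℓ=3): μ^(1)=2; μ^(2)=0; μ^(3)=-1

((1, 0, 0); (2, 2, 2); (0, 0, 2))


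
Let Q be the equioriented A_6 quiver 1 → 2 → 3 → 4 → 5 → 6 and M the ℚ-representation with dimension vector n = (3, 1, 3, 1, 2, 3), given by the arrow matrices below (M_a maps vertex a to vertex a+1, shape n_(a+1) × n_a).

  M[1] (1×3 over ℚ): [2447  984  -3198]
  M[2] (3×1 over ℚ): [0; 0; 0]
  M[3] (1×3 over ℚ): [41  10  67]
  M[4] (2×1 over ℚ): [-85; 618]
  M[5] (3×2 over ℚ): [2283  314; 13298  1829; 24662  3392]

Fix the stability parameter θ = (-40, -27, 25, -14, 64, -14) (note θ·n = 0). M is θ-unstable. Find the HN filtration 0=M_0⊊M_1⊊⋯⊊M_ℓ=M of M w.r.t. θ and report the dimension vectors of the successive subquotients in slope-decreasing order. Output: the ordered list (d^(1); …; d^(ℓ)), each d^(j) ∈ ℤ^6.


Via rank(M_{q-1}∘⋯∘M_p): M ≅ I[1,1]^2, I[1,2], I[3,3]^2, I[3,6], I[5,6], I[6,6].
μ_θ-semistable layers: μ^(1)=25; μ^(2)=11/2; μ^(3)=-14; μ^(4)=-27; μ^(5)=-40

((0, 0, 2, 0, 2, 2); (0, 0, 1, 1, 0, 0); (0, 0, 0, 0, 0, 1); (0, 1, 0, 0, 0, 0); (3, 0, 0, 0, 0, 0))


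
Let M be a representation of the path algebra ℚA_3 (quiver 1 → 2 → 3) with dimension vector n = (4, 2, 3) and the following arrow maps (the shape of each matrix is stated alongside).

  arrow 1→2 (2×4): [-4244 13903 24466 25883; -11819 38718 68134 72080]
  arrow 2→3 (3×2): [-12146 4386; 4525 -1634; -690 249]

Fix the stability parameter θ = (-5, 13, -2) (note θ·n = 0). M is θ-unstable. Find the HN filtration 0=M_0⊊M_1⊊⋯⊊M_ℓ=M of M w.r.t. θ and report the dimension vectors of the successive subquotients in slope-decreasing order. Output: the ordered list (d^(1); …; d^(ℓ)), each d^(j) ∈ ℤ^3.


Barcode: M ≅ I[1,1]^2, I[1,3]^2, I[3,3]. HN layers by μ_θ (3 steps, strictly decreasing):
  μ^(1)=11/2; μ^(2)=-2; μ^(3)=-5

((0, 2, 2); (0, 0, 1); (4, 0, 0))


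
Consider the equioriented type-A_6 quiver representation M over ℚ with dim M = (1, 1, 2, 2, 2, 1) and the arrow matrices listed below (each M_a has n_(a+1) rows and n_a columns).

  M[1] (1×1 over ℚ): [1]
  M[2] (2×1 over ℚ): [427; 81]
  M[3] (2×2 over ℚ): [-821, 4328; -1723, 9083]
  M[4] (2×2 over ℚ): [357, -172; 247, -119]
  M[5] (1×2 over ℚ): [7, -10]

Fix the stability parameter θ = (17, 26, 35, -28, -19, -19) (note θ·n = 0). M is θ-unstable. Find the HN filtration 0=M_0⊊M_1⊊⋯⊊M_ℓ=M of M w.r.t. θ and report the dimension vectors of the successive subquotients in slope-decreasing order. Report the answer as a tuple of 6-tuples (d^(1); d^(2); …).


Barcode: M ≅ I[1,6], I[3,5]. HN layers by μ_θ (2 steps, strictly decreasing):
  μ^(1)=2; μ^(2)=-4

((1, 1, 1, 1, 1, 1); (0, 0, 1, 1, 1, 0))


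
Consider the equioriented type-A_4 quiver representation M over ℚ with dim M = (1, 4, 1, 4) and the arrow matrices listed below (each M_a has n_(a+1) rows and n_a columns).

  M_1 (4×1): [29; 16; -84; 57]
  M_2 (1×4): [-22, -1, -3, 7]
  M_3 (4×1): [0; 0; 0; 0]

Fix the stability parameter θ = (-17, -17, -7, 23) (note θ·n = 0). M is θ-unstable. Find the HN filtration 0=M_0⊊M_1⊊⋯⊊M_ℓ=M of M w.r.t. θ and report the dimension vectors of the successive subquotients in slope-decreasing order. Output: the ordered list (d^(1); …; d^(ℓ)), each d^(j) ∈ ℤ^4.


Via rank(M_{q-1}∘⋯∘M_p): M ≅ I[1,3], I[2,2]^3, I[4,4]^4.
μ_θ-semistable layers: μ^(1)=23; μ^(2)=-7; μ^(3)=-17

((0, 0, 0, 4); (0, 0, 1, 0); (1, 4, 0, 0))


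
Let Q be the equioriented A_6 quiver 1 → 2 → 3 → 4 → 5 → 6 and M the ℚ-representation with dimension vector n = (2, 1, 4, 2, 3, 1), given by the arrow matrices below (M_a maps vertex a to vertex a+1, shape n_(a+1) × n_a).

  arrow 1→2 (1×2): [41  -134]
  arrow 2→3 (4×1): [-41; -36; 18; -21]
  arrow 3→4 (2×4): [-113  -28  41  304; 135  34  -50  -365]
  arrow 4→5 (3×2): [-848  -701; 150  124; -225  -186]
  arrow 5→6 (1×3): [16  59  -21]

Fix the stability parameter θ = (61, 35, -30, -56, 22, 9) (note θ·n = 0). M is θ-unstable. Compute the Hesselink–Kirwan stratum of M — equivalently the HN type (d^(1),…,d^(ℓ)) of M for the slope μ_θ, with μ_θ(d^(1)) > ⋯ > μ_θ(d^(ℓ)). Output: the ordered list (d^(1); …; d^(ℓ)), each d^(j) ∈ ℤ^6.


Interval decomposition of M: I[1,1], I[1,6], I[3,3]^2, I[3,5], I[5,5].
HN type (ℓ=6): μ^(1)=61; μ^(2)=22; μ^(3)=31/2; μ^(4)=5/2; μ^(5)=-30; μ^(6)=-43

((1, 0, 0, 0, 0, 0); (0, 0, 0, 0, 2, 0); (0, 0, 0, 0, 1, 1); (1, 1, 1, 1, 0, 0); (0, 0, 2, 0, 0, 0); (0, 0, 1, 1, 0, 0))


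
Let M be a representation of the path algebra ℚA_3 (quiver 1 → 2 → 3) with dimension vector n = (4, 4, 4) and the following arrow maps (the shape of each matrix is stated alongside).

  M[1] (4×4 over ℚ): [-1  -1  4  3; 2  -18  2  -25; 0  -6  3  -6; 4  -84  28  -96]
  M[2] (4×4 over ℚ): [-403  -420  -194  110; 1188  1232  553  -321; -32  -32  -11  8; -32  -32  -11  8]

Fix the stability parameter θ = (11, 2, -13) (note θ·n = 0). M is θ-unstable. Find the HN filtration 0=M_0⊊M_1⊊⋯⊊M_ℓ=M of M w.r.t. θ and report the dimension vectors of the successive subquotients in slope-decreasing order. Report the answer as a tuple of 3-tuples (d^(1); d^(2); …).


Barcode: M ≅ I[1,1], I[1,3]^3, I[2,2], I[3,3]. HN layers by μ_θ (4 steps, strictly decreasing):
  μ^(1)=11; μ^(2)=2; μ^(3)=0; μ^(4)=-13

((1, 0, 0); (0, 1, 0); (3, 3, 3); (0, 0, 1))


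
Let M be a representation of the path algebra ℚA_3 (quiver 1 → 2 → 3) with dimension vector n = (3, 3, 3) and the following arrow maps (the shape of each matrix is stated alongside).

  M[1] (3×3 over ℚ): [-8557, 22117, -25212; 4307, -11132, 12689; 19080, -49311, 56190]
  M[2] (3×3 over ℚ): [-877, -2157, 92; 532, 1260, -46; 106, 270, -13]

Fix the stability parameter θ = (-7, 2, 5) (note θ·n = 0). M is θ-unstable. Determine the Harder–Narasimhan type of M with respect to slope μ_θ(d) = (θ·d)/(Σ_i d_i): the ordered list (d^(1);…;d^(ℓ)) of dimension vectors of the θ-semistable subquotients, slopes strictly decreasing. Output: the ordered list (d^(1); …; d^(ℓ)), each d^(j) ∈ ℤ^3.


Via rank(M_{q-1}∘⋯∘M_p): M ≅ I[1,2], I[1,3]^2, I[3,3].
μ_θ-semistable layers: μ^(1)=5; μ^(2)=2; μ^(3)=-7

((0, 0, 3); (0, 3, 0); (3, 0, 0))


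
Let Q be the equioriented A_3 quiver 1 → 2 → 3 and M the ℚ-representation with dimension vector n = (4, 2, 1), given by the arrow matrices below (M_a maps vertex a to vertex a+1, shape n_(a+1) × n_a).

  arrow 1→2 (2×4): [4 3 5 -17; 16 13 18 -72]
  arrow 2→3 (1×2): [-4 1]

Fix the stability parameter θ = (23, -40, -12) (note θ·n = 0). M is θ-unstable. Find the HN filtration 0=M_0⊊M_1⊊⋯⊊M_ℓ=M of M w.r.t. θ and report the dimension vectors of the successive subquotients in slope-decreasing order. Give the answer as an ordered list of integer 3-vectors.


Interval decomposition of M: I[1,1]^2, I[1,2], I[1,3].
HN type (ℓ=3): μ^(1)=23; μ^(2)=-17/2; μ^(3)=-29/3

((2, 0, 0); (1, 1, 0); (1, 1, 1))


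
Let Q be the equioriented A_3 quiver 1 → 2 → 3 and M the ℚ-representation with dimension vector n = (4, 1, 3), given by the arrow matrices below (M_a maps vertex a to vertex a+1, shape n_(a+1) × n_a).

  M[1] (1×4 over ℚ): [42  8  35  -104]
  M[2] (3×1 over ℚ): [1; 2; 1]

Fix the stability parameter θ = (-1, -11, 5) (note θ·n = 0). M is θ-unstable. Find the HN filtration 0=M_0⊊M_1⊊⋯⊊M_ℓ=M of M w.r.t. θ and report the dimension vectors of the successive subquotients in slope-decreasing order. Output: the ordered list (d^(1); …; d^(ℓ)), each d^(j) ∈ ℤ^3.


Interval decomposition of M: I[1,1]^3, I[1,3], I[3,3]^2.
HN type (ℓ=3): μ^(1)=5; μ^(2)=-1; μ^(3)=-6

((0, 0, 3); (3, 0, 0); (1, 1, 0))


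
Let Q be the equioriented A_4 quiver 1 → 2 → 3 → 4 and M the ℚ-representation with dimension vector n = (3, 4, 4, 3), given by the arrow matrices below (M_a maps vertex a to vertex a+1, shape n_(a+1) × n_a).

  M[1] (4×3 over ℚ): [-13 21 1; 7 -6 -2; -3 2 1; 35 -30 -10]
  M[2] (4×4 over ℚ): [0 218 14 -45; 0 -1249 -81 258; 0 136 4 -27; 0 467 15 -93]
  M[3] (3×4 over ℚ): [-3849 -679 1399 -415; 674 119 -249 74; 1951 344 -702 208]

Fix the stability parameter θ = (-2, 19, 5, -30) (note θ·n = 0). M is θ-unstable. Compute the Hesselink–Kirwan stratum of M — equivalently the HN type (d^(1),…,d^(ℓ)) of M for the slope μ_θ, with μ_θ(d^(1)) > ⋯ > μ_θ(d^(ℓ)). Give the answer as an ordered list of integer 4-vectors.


Barcode: M ≅ I[1,2], I[1,4]^2, I[2,2], I[3,3], I[3,4]. HN layers by μ_θ (4 steps, strictly decreasing):
  μ^(1)=19; μ^(2)=5; μ^(3)=-2; μ^(4)=-25/2

((0, 2, 0, 0); (0, 0, 1, 0); (3, 2, 2, 2); (0, 0, 1, 1))


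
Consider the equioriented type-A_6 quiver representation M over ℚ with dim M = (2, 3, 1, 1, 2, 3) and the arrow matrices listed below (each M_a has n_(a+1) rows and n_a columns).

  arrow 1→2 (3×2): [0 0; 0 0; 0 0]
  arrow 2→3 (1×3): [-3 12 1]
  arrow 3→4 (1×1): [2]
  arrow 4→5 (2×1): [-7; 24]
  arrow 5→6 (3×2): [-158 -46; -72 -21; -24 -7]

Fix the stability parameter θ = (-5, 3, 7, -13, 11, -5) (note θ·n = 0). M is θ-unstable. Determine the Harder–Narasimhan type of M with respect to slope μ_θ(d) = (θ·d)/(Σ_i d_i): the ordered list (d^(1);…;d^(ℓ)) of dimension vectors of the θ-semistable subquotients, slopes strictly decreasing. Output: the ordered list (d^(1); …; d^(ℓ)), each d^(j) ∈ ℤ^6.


Barcode: M ≅ I[1,1]^2, I[2,2]^2, I[2,6], I[5,6], I[6,6]. HN layers by μ_θ (3 steps, strictly decreasing):
  μ^(1)=3; μ^(2)=-1; μ^(3)=-5

((0, 2, 0, 0, 2, 2); (0, 1, 1, 1, 0, 0); (2, 0, 0, 0, 0, 1))


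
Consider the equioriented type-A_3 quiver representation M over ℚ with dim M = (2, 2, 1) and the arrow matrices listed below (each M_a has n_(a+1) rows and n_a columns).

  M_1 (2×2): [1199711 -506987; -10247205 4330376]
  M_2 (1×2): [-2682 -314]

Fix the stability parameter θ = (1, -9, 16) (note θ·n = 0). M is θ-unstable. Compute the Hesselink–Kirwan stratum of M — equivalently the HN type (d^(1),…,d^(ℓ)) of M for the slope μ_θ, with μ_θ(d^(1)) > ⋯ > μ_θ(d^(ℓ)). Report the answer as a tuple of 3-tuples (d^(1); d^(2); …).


Barcode: M ≅ I[1,2], I[1,3]. HN layers by μ_θ (2 steps, strictly decreasing):
  μ^(1)=16; μ^(2)=-4

((0, 0, 1); (2, 2, 0))


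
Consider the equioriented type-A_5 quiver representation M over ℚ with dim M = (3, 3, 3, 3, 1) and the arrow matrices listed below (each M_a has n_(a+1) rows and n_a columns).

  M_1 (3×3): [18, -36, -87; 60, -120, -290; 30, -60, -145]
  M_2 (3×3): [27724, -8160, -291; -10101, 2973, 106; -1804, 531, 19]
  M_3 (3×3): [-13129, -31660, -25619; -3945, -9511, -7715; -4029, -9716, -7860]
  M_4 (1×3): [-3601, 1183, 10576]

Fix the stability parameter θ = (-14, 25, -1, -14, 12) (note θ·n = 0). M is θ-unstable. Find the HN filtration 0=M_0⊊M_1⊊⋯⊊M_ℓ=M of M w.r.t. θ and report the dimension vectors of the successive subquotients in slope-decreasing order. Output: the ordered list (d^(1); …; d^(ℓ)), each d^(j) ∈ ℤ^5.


Interval decomposition of M: I[1,1]^2, I[1,5], I[2,4]^2.
HN type (ℓ=3): μ^(1)=12; μ^(2)=10/3; μ^(3)=-14

((0, 0, 0, 0, 1); (0, 3, 3, 3, 0); (3, 0, 0, 0, 0))


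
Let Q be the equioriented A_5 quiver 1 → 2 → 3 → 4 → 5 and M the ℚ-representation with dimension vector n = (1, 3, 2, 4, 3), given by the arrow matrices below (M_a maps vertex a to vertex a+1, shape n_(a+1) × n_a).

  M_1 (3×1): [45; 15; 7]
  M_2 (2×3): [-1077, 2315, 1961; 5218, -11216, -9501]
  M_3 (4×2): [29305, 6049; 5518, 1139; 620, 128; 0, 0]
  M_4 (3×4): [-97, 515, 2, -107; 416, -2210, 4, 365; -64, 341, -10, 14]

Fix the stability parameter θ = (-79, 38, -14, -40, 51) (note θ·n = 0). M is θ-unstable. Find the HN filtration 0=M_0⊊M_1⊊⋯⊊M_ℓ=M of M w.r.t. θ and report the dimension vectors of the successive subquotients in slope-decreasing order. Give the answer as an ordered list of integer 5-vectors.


Via rank(M_{q-1}∘⋯∘M_p): M ≅ I[1,5], I[2,2], I[2,5], I[4,4], I[4,5].
μ_θ-semistable layers: μ^(1)=51; μ^(2)=38; μ^(3)=-16/3; μ^(4)=-40; μ^(5)=-79

((0, 0, 0, 0, 3); (0, 1, 0, 0, 0); (0, 2, 2, 2, 0); (0, 0, 0, 2, 0); (1, 0, 0, 0, 0))


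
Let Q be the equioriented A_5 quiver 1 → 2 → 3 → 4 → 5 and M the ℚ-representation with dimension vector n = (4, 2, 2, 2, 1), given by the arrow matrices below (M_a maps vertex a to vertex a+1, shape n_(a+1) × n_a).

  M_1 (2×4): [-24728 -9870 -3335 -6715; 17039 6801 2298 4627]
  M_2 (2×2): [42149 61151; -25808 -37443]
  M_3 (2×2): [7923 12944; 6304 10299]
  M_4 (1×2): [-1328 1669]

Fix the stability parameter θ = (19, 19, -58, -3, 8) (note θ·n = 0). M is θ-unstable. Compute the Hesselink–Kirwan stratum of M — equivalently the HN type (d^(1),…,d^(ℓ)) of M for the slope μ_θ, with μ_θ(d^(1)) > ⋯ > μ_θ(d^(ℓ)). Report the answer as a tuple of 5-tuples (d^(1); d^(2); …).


Via rank(M_{q-1}∘⋯∘M_p): M ≅ I[1,1]^2, I[1,4], I[1,5].
μ_θ-semistable layers: μ^(1)=19; μ^(2)=8; μ^(3)=-3; μ^(4)=-20/3

((2, 0, 0, 0, 0); (0, 0, 0, 0, 1); (0, 0, 0, 2, 0); (2, 2, 2, 0, 0))


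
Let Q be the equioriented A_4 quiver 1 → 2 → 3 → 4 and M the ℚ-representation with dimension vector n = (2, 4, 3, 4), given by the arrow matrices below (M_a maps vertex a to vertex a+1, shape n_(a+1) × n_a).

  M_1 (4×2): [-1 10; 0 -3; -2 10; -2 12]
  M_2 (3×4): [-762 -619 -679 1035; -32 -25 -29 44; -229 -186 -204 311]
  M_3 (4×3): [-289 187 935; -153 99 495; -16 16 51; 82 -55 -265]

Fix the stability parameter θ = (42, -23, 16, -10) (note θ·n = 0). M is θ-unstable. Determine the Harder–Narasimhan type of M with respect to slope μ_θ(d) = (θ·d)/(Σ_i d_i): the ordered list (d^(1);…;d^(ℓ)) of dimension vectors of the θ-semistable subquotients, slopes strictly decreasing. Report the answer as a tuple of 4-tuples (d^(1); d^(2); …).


Via rank(M_{q-1}∘⋯∘M_p): M ≅ I[1,4]^2, I[2,2], I[2,4], I[4,4].
μ_θ-semistable layers: μ^(1)=25/4; μ^(2)=3; μ^(3)=-10; μ^(4)=-23

((2, 2, 2, 2); (0, 0, 1, 1); (0, 0, 0, 1); (0, 2, 0, 0))


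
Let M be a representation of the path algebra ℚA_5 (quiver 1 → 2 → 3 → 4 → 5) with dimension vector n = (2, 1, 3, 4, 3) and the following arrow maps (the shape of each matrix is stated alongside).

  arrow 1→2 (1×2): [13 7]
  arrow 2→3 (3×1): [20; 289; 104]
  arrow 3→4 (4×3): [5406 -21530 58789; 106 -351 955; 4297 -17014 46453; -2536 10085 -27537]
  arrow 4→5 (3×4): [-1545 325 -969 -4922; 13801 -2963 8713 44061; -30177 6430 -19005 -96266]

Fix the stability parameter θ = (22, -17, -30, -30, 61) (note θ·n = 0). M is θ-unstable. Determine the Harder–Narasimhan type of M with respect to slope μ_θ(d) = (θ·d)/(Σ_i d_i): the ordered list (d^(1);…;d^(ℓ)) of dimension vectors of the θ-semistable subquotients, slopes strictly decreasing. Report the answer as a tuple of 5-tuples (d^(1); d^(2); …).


Barcode: M ≅ I[1,1], I[1,5], I[3,4], I[3,5], I[4,5]. HN layers by μ_θ (4 steps, strictly decreasing):
  μ^(1)=61; μ^(2)=22; μ^(3)=-55/4; μ^(4)=-30

((0, 0, 0, 0, 3); (1, 0, 0, 0, 0); (1, 1, 1, 1, 0); (0, 0, 2, 3, 0))


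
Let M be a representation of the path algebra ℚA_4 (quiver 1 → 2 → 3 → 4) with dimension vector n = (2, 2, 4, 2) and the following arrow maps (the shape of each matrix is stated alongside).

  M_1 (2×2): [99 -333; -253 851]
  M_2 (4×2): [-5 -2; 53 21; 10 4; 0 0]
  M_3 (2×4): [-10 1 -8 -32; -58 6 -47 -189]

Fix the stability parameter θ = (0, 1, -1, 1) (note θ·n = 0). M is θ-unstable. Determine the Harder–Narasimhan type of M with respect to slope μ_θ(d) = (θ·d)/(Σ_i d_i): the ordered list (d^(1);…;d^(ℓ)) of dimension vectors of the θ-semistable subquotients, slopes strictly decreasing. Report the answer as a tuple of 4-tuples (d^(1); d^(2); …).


Interval decomposition of M: I[1,1], I[1,3], I[2,4], I[3,3], I[3,4].
HN type (ℓ=3): μ^(1)=1; μ^(2)=0; μ^(3)=-1

((0, 0, 0, 2); (2, 2, 2, 0); (0, 0, 2, 0))


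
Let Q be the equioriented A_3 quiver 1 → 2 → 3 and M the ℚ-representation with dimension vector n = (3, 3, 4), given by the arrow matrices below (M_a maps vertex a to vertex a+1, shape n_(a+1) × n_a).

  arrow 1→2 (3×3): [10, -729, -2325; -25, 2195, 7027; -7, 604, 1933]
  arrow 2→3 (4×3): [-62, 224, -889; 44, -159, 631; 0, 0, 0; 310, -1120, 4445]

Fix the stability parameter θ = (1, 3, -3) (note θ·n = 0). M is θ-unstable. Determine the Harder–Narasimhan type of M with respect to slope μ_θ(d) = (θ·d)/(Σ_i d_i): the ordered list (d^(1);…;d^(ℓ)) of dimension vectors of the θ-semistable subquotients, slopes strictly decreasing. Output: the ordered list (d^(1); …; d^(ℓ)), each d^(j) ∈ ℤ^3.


Barcode: M ≅ I[1,2], I[1,3]^2, I[3,3]^2. HN layers by μ_θ (4 steps, strictly decreasing):
  μ^(1)=3; μ^(2)=1; μ^(3)=1/3; μ^(4)=-3

((0, 1, 0); (1, 0, 0); (2, 2, 2); (0, 0, 2))


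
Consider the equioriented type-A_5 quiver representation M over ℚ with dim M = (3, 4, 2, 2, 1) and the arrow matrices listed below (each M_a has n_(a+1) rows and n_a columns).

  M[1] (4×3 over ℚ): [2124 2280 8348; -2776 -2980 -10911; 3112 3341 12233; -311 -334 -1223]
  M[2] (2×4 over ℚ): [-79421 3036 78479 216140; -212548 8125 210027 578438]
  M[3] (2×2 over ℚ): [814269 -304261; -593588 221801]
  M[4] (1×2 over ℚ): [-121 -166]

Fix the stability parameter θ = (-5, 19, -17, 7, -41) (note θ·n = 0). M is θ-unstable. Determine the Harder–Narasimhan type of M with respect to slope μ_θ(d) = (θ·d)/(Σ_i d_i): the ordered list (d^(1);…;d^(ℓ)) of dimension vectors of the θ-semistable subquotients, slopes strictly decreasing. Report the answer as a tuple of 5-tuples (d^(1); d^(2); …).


Interval decomposition of M: I[1,2], I[1,4], I[1,5], I[2,2].
HN type (ℓ=5): μ^(1)=19; μ^(2)=7; μ^(3)=1; μ^(4)=-5; μ^(5)=-37/5

((0, 2, 0, 0, 0); (0, 0, 0, 1, 0); (0, 1, 1, 0, 0); (2, 0, 0, 0, 0); (1, 1, 1, 1, 1))


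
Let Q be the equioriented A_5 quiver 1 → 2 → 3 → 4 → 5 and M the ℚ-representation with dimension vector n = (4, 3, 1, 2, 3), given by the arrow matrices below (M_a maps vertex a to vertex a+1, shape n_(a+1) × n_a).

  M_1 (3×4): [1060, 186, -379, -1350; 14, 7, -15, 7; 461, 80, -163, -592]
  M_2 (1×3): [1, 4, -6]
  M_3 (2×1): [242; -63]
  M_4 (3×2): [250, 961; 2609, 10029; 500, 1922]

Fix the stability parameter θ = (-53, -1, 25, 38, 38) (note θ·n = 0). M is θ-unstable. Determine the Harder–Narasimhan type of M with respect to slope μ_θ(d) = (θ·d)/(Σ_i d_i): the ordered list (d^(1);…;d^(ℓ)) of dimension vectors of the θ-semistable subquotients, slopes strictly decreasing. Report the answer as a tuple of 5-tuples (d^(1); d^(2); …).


Barcode: M ≅ I[1,1], I[1,2]^2, I[1,5], I[4,5], I[5,5]. HN layers by μ_θ (4 steps, strictly decreasing):
  μ^(1)=38; μ^(2)=25; μ^(3)=-1; μ^(4)=-53

((0, 0, 0, 2, 3); (0, 0, 1, 0, 0); (0, 3, 0, 0, 0); (4, 0, 0, 0, 0))


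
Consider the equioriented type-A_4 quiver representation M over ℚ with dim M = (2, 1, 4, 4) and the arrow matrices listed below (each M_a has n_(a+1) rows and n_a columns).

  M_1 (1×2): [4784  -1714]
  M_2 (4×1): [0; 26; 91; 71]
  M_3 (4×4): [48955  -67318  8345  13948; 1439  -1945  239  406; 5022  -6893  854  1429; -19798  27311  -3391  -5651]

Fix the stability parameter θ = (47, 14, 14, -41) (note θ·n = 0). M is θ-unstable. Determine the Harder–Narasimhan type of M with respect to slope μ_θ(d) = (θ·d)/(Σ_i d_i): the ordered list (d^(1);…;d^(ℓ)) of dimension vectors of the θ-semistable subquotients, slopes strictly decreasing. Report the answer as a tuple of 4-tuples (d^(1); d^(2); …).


Barcode: M ≅ I[1,1], I[1,4], I[3,4]^3. HN layers by μ_θ (3 steps, strictly decreasing):
  μ^(1)=47; μ^(2)=17/2; μ^(3)=-27/2

((1, 0, 0, 0); (1, 1, 1, 1); (0, 0, 3, 3))
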